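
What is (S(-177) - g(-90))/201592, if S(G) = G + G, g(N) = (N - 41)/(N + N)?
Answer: -63851/36286560 ≈ -0.0017596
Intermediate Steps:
g(N) = (-41 + N)/(2*N) (g(N) = (-41 + N)/((2*N)) = (-41 + N)*(1/(2*N)) = (-41 + N)/(2*N))
S(G) = 2*G
(S(-177) - g(-90))/201592 = (2*(-177) - (-41 - 90)/(2*(-90)))/201592 = (-354 - (-1)*(-131)/(2*90))*(1/201592) = (-354 - 1*131/180)*(1/201592) = (-354 - 131/180)*(1/201592) = -63851/180*1/201592 = -63851/36286560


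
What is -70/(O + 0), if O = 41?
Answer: -70/41 ≈ -1.7073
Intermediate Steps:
-70/(O + 0) = -70/(41 + 0) = -70/41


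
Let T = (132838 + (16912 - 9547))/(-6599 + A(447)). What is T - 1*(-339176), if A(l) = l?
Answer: 2086470549/6152 ≈ 3.3915e+5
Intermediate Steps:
T = -140203/6152 (T = (132838 + (16912 - 9547))/(-6599 + 447) = (132838 + 7365)/(-6152) = 140203*(-1/6152) = -140203/6152 ≈ -22.790)
T - 1*(-339176) = -140203/6152 - 1*(-339176) = -140203/6152 + 339176 = 2086470549/6152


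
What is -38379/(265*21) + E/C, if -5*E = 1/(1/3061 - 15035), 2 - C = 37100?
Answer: -21841861524535307/3167095530829860 ≈ -6.8965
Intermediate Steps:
C = -37098 (C = 2 - 1*37100 = 2 - 37100 = -37098)
E = 3061/230110670 (E = -1/(5*(1/3061 - 15035)) = -1/(5*(-46022134/3061)) = -⅕*(-3061/46022134) = 3061/230110670 ≈ 1.3302e-5)
-38379/(265*21) + E/C = -38379/(265*21) + (3061/230110670)/(-37098) = -38379/5565 + (3061/230110670)*(-1/37098) = -38379*1/5565 - 3061/8536645635660 = -12793/1855 - 3061/8536645635660 = -21841861524535307/3167095530829860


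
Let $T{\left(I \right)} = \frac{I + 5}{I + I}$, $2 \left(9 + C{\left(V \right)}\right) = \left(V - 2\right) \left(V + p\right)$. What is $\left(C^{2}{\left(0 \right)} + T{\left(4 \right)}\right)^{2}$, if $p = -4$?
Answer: $\frac{43681}{64} \approx 682.52$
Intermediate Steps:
$C{\left(V \right)} = -9 + \frac{\left(-4 + V\right) \left(-2 + V\right)}{2}$ ($C{\left(V \right)} = -9 + \frac{\left(V - 2\right) \left(V - 4\right)}{2} = -9 + \frac{\left(-2 + V\right) \left(-4 + V\right)}{2} = -9 + \frac{\left(-4 + V\right) \left(-2 + V\right)}{2}$)
$T{\left(I \right)} = \frac{5 + I}{2 I}$
$\left(C^{2}{\left(0 \right)} + T{\left(4 \right)}\right)^{2} = \left(\left(-5 + \frac{0^{2}}{2} - 0\right)^{2} + \frac{5 + 4}{2 \cdot 4}\right)^{2} = \left(\left(-5 + \frac{1}{2} \cdot 0 + 0\right)^{2} + \frac{1}{2} \cdot \frac{1}{4} \cdot 9\right)^{2} = \left(\left(-5 + 0 + 0\right)^{2} + \frac{9}{8}\right)^{2} = \left(\left(-5\right)^{2} + \frac{9}{8}\right)^{2} = \left(25 + \frac{9}{8}\right)^{2} = \left(\frac{209}{8}\right)^{2} = \frac{43681}{64}$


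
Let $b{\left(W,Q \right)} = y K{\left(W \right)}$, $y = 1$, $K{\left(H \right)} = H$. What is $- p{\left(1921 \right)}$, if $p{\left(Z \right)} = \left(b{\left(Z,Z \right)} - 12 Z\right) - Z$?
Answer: $23052$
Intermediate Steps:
$b{\left(W,Q \right)} = W$ ($b{\left(W,Q \right)} = 1 W = W$)
$p{\left(Z \right)} = - 12 Z$ ($p{\left(Z \right)} = \left(Z - 12 Z\right) - Z = - 11 Z - Z = - 12 Z$)
$- p{\left(1921 \right)} = - \left(-12\right) 1921 = \left(-1\right) \left(-23052\right) = 23052$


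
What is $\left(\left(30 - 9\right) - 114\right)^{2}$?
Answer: $8649$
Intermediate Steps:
$\left(\left(30 - 9\right) - 114\right)^{2} = \left(21 - 114\right)^{2} = \left(-93\right)^{2} = 8649$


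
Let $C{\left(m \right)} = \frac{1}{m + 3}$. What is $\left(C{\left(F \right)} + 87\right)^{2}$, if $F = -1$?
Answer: $\frac{30625}{4} \approx 7656.3$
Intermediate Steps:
$C{\left(m \right)} = \frac{1}{3 + m}$
$\left(C{\left(F \right)} + 87\right)^{2} = \left(\frac{1}{3 - 1} + 87\right)^{2} = \left(\frac{1}{2} + 87\right)^{2} = \left(\frac{175}{2}\right)^{2} = \frac{30625}{4}$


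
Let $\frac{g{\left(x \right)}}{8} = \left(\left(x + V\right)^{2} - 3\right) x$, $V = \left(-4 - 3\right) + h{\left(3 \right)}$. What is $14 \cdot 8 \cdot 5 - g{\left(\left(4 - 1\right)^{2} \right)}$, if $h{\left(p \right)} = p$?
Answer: $-1024$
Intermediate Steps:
$V = -4$ ($V = \left(-4 - 3\right) + 3 = -7 + 3 = -4$)
$g{\left(x \right)} = 8 x \left(-3 + \left(-4 + x\right)^{2}\right)$ ($g{\left(x \right)} = 8 \left(\left(x - 4\right)^{2} - 3\right) x = 8 \left(\left(-4 + x\right)^{2} - 3\right) x = 8 \left(-3 + \left(-4 + x\right)^{2}\right) x = 8 x \left(-3 + \left(-4 + x\right)^{2}\right)$)
$14 \cdot 8 \cdot 5 - g{\left(\left(4 - 1\right)^{2} \right)} = 14 \cdot 8 \cdot 5 - 8 \left(4 - 1\right)^{2} \left(-3 + \left(-4 + \left(4 - 1\right)^{2}\right)^{2}\right) = 14 \cdot 40 - 8 \cdot 3^{2} \left(-3 + \left(-4 + 3^{2}\right)^{2}\right) = 560 - 8 \cdot 9 \left(-3 + \left(-4 + 9\right)^{2}\right) = 560 - 8 \cdot 9 \left(-3 + 5^{2}\right) = 560 - 8 \cdot 9 \left(-3 + 25\right) = 560 - 8 \cdot 9 \cdot 22 = 560 - 1584 = -1024$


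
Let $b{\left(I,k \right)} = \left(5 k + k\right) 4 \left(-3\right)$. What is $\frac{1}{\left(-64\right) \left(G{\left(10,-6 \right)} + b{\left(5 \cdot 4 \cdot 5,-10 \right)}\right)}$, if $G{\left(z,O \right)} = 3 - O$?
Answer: $- \frac{1}{46656} \approx -2.1433 \cdot 10^{-5}$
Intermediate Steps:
$b{\left(I,k \right)} = - 72 k$ ($b{\left(I,k \right)} = 6 k 4 \left(-3\right) = 24 k \left(-3\right) = - 72 k$)
$\frac{1}{\left(-64\right) \left(G{\left(10,-6 \right)} + b{\left(5 \cdot 4 \cdot 5,-10 \right)}\right)} = \frac{1}{\left(-64\right) \left(\left(3 - -6\right) - -720\right)} = \frac{1}{\left(-64\right) \left(\left(3 + 6\right) + 720\right)} = \frac{1}{\left(-64\right) \left(9 + 720\right)} = \frac{1}{\left(-64\right) 729} = \frac{1}{-46656} = - \frac{1}{46656}$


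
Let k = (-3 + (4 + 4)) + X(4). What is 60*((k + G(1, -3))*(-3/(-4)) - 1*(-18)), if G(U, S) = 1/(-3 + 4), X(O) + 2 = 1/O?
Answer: 5085/4 ≈ 1271.3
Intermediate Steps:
X(O) = -2 + 1/O
G(U, S) = 1 (G(U, S) = 1/1 = 1)
k = 13/4 (k = (-3 + (4 + 4)) + (-2 + 1/4) = (-3 + 8) + (-2 + ¼) = 5 - 7/4 = 13/4 ≈ 3.2500)
60*((k + G(1, -3))*(-3/(-4)) - 1*(-18)) = 60*((13/4 + 1)*(-3/(-4)) - 1*(-18)) = 60*(17*(-3*(-¼))/4 + 18) = 60*((17/4)*(¾) + 18) = 60*(51/16 + 18) = 60*(339/16) = 5085/4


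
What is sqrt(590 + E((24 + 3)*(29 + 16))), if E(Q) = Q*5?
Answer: sqrt(6665) ≈ 81.639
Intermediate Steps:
E(Q) = 5*Q
sqrt(590 + E((24 + 3)*(29 + 16))) = sqrt(590 + 5*((24 + 3)*(29 + 16))) = sqrt(590 + 5*(27*45)) = sqrt(590 + 5*1215) = sqrt(590 + 6075) = sqrt(6665)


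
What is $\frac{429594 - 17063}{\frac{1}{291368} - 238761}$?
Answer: $- \frac{120198332408}{69567315047} \approx -1.7278$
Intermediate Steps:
$\frac{429594 - 17063}{\frac{1}{291368} - 238761} = \frac{412531}{\frac{1}{291368} - 238761} = \frac{412531}{- \frac{69567315047}{291368}} = 412531 \left(- \frac{291368}{69567315047}\right) = - \frac{120198332408}{69567315047}$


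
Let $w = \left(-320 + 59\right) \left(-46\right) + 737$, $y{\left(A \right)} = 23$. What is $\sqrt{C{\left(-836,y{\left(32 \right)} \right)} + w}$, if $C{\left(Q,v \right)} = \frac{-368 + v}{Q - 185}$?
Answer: $\frac{2 \sqrt{3321044477}}{1021} \approx 112.89$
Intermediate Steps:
$C{\left(Q,v \right)} = \frac{-368 + v}{-185 + Q}$
$w = 12743$ ($w = \left(-261\right) \left(-46\right) + 737 = 12006 + 737 = 12743$)
$\sqrt{C{\left(-836,y{\left(32 \right)} \right)} + w} = \sqrt{\frac{-368 + 23}{-185 - 836} + 12743} = \sqrt{\frac{1}{-1021} \left(-345\right) + 12743} = \sqrt{\left(- \frac{1}{1021}\right) \left(-345\right) + 12743} = \sqrt{\frac{345}{1021} + 12743} = \sqrt{\frac{13010948}{1021}} = \frac{2 \sqrt{3321044477}}{1021}$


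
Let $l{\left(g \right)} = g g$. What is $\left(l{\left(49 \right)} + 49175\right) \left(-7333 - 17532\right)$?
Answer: $-1282437240$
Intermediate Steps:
$l{\left(g \right)} = g^{2}$
$\left(l{\left(49 \right)} + 49175\right) \left(-7333 - 17532\right) = \left(49^{2} + 49175\right) \left(-7333 - 17532\right) = \left(2401 + 49175\right) \left(-24865\right) = 51576 \left(-24865\right) = -1282437240$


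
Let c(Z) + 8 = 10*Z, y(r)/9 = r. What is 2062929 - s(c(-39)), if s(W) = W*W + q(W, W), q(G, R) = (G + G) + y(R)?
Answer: 1908903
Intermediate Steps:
y(r) = 9*r
c(Z) = -8 + 10*Z
q(G, R) = 2*G + 9*R (q(G, R) = (G + G) + 9*R = 2*G + 9*R)
s(W) = W² + 11*W (s(W) = W*W + (2*W + 9*W) = W² + 11*W)
2062929 - s(c(-39)) = 2062929 - (-8 + 10*(-39))*(11 + (-8 + 10*(-39))) = 2062929 - (-8 - 390)*(11 + (-8 - 390)) = 2062929 - (-398)*(11 - 398) = 2062929 - (-398)*(-387) = 2062929 - 1*154026 = 2062929 - 154026 = 1908903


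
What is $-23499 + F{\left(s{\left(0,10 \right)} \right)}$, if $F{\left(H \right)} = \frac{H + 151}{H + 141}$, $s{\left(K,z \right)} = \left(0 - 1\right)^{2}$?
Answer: $- \frac{1668353}{71} \approx -23498.0$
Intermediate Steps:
$s{\left(K,z \right)} = 1$ ($s{\left(K,z \right)} = \left(-1\right)^{2} = 1$)
$F{\left(H \right)} = \frac{151 + H}{141 + H}$
$-23499 + F{\left(s{\left(0,10 \right)} \right)} = -23499 + \frac{151 + 1}{141 + 1} = -23499 + \frac{1}{142} \cdot 152 = -23499 + \frac{76}{71} = - \frac{1668353}{71}$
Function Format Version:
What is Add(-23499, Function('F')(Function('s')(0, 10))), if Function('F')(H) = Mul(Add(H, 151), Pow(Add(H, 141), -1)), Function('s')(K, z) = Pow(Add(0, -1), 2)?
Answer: Rational(-1668353, 71) ≈ -23498.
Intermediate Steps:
Function('s')(K, z) = 1 (Function('s')(K, z) = Pow(-1, 2) = 1)
Function('F')(H) = Mul(Pow(Add(141, H), -1), Add(151, H)) (Function('F')(H) = Mul(Add(151, H), Pow(Add(141, H), -1)) = Mul(Pow(Add(141, H), -1), Add(151, H)))
Add(-23499, Function('F')(Function('s')(0, 10))) = Add(-23499, Mul(Pow(Add(141, 1), -1), Add(151, 1))) = Add(-23499, Mul(Pow(142, -1), 152)) = Add(-23499, Mul(Rational(1, 142), 152)) = Add(-23499, Rational(76, 71)) = Rational(-1668353, 71)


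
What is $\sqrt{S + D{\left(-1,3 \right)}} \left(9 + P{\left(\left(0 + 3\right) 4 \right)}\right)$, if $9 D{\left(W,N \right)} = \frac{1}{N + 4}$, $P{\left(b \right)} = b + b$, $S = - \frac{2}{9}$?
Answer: $\frac{11 i \sqrt{91}}{7} \approx 14.99 i$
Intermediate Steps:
$S = - \frac{2}{9}$ ($S = \left(-2\right) \frac{1}{9} = - \frac{2}{9} \approx -0.22222$)
$P{\left(b \right)} = 2 b$
$D{\left(W,N \right)} = \frac{1}{9 \left(4 + N\right)}$ ($D{\left(W,N \right)} = \frac{1}{9 \left(N + 4\right)} = \frac{1}{9 \left(4 + N\right)}$)
$\sqrt{S + D{\left(-1,3 \right)}} \left(9 + P{\left(\left(0 + 3\right) 4 \right)}\right) = \sqrt{- \frac{2}{9} + \frac{1}{9 \left(4 + 3\right)}} \left(9 + 2 \left(0 + 3\right) 4\right) = \sqrt{- \frac{2}{9} + \frac{1}{9 \cdot 7}} \left(9 + 2 \cdot 3 \cdot 4\right) = \sqrt{- \frac{2}{9} + \frac{1}{9} \cdot \frac{1}{7}} \left(9 + 2 \cdot 12\right) = \sqrt{- \frac{2}{9} + \frac{1}{63}} \left(9 + 24\right) = \sqrt{- \frac{13}{63}} \cdot 33 = \frac{i \sqrt{91}}{21} \cdot 33 = \frac{11 i \sqrt{91}}{7}$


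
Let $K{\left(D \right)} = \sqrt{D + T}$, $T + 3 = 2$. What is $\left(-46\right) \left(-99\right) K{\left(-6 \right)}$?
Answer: $4554 i \sqrt{7} \approx 12049.0 i$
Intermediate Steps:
$T = -1$ ($T = -3 + 2 = -1$)
$K{\left(D \right)} = \sqrt{-1 + D}$ ($K{\left(D \right)} = \sqrt{D - 1} = \sqrt{-1 + D}$)
$\left(-46\right) \left(-99\right) K{\left(-6 \right)} = \left(-46\right) \left(-99\right) \sqrt{-1 - 6} = 4554 \sqrt{-7} = 4554 i \sqrt{7}$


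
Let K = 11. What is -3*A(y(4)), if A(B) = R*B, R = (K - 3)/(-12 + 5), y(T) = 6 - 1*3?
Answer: 72/7 ≈ 10.286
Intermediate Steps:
y(T) = 3 (y(T) = 6 - 3 = 3)
R = -8/7 (R = (11 - 3)/(-12 + 5) = 8/(-7) = 8*(-⅐) = -8/7 ≈ -1.1429)
A(B) = -8*B/7
-3*A(y(4)) = -(-24)*3/7 = -3*(-24/7) = 72/7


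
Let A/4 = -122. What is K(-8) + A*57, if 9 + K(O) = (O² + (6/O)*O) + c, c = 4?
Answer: -27751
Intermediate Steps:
A = -488 (A = 4*(-122) = -488)
K(O) = 1 + O² (K(O) = -9 + ((O² + (6/O)*O) + 4) = -9 + ((O² + 6) + 4) = -9 + ((6 + O²) + 4) = -9 + (10 + O²) = 1 + O²)
K(-8) + A*57 = (1 + (-8)²) - 488*57 = (1 + 64) - 27816 = 65 - 27816 = -27751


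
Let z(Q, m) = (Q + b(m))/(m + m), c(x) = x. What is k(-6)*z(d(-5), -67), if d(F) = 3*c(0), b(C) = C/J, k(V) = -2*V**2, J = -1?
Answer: 36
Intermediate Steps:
b(C) = -C (b(C) = C/(-1) = C*(-1) = -C)
d(F) = 0 (d(F) = 3*0 = 0)
z(Q, m) = (Q - m)/(2*m) (z(Q, m) = (Q - m)/(m + m) = (Q - m)/((2*m)) = (Q - m)*(1/(2*m)) = (Q - m)/(2*m))
k(-6)*z(d(-5), -67) = (-2*(-6)**2)*((1/2)*(0 - 1*(-67))/(-67)) = (-2*36)*((1/2)*(-1/67)*(0 + 67)) = -36*(-1)*67/67 = -72*(-1/2) = 36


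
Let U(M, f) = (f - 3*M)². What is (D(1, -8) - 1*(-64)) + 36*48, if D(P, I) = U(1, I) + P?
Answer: 1914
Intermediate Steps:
D(P, I) = P + (3 - I)² (D(P, I) = (-I + 3*1)² + P = (-I + 3)² + P = (3 - I)² + P = P + (3 - I)²)
(D(1, -8) - 1*(-64)) + 36*48 = ((1 + (-3 - 8)²) - 1*(-64)) + 36*48 = ((1 + (-11)²) + 64) + 1728 = ((1 + 121) + 64) + 1728 = (122 + 64) + 1728 = 186 + 1728 = 1914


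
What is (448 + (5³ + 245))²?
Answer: 669124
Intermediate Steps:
(448 + (5³ + 245))² = (448 + (125 + 245))² = (448 + 370)² = 818² = 669124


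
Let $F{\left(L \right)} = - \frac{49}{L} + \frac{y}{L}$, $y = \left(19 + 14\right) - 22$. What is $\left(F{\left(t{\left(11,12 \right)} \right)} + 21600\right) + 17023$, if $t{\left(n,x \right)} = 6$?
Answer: $\frac{115850}{3} \approx 38617.0$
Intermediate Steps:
$y = 11$ ($y = 33 - 22 = 11$)
$F{\left(L \right)} = - \frac{38}{L}$ ($F{\left(L \right)} = - \frac{49}{L} + \frac{11}{L} = - \frac{38}{L}$)
$\left(F{\left(t{\left(11,12 \right)} \right)} + 21600\right) + 17023 = \left(- \frac{38}{6} + 21600\right) + 17023 = \left(\left(-38\right) \frac{1}{6} + 21600\right) + 17023 = \left(- \frac{19}{3} + 21600\right) + 17023 = \frac{64781}{3} + 17023 = \frac{115850}{3}$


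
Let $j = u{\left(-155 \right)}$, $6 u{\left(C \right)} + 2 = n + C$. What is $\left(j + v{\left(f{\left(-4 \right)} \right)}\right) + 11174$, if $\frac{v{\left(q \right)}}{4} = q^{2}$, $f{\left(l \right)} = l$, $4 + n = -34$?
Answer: $\frac{22411}{2} \approx 11206.0$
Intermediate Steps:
$n = -38$ ($n = -4 - 34 = -38$)
$v{\left(q \right)} = 4 q^{2}$
$u{\left(C \right)} = - \frac{20}{3} + \frac{C}{6}$ ($u{\left(C \right)} = - \frac{1}{3} + \frac{-38 + C}{6} = - \frac{1}{3} + \left(- \frac{19}{3} + \frac{C}{6}\right) = - \frac{20}{3} + \frac{C}{6}$)
$j = - \frac{65}{2}$ ($j = - \frac{20}{3} + \frac{1}{6} \left(-155\right) = - \frac{20}{3} - \frac{155}{6} = - \frac{65}{2} \approx -32.5$)
$\left(j + v{\left(f{\left(-4 \right)} \right)}\right) + 11174 = \left(- \frac{65}{2} + 4 \left(-4\right)^{2}\right) + 11174 = \left(- \frac{65}{2} + 4 \cdot 16\right) + 11174 = \left(- \frac{65}{2} + 64\right) + 11174 = \frac{63}{2} + 11174 = \frac{22411}{2}$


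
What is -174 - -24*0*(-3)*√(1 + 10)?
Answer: -174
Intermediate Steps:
-174 - -24*0*(-3)*√(1 + 10) = -174 - -4*0*(-3)*√11 = -174 - 0*(-3)*√11 = -174 - 0*√11 = -174 - 1*0 = -174 + 0 = -174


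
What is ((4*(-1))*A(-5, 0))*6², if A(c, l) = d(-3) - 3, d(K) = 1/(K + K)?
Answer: 456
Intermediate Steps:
d(K) = 1/(2*K)
A(c, l) = -19/6 (A(c, l) = (½)/(-3) - 3 = (½)*(-⅓) - 3 = -⅙ - 3 = -19/6)
((4*(-1))*A(-5, 0))*6² = ((4*(-1))*(-19/6))*6² = -4*(-19/6)*36 = (38/3)*36 = 456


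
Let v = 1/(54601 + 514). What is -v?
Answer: -1/55115 ≈ -1.8144e-5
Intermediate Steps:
v = 1/55115 ≈ 1.8144e-5
-v = -1*1/55115 = -1/55115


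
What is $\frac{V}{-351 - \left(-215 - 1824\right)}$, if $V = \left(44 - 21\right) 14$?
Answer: $\frac{161}{844} \approx 0.19076$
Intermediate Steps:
$V = 322$ ($V = 23 \cdot 14 = 322$)
$\frac{V}{-351 - \left(-215 - 1824\right)} = \frac{322}{-351 - \left(-215 - 1824\right)} = \frac{322}{-351 - -2039} = \frac{322}{-351 + 2039} = \frac{322}{1688} = 322 \cdot \frac{1}{1688} = \frac{161}{844}$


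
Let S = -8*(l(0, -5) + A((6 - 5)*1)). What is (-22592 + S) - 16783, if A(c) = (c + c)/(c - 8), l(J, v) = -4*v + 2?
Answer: -276841/7 ≈ -39549.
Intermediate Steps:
l(J, v) = 2 - 4*v
A(c) = 2*c/(-8 + c) (A(c) = (2*c)/(-8 + c) = 2*c/(-8 + c))
S = -1216/7 (S = -8*((2 - 4*(-5)) + 2*((6 - 5)*1)/(-8 + (6 - 5)*1)) = -8*((2 + 20) + 2*(1*1)/(-8 + 1*1)) = -8*(22 + 2*1/(-8 + 1)) = -8*(22 + 2*1/(-7)) = -8*(22 + 2*1*(-1/7)) = -8*(22 - 2/7) = -8*152/7 = -1216/7 ≈ -173.71)
(-22592 + S) - 16783 = (-22592 - 1216/7) - 16783 = -159360/7 - 16783 = -276841/7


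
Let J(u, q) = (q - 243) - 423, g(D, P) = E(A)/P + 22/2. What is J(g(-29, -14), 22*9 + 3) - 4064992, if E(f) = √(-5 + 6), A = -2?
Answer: -4065457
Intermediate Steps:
E(f) = 1 (E(f) = √1 = 1)
g(D, P) = 11 + 1/P (g(D, P) = 1/P + 22/2 = 1/P + 22*(½) = 1/P + 11 = 11 + 1/P)
J(u, q) = -666 + q (J(u, q) = (-243 + q) - 423 = -666 + q)
J(g(-29, -14), 22*9 + 3) - 4064992 = (-666 + (22*9 + 3)) - 4064992 = (-666 + (198 + 3)) - 4064992 = (-666 + 201) - 4064992 = -465 - 4064992 = -4065457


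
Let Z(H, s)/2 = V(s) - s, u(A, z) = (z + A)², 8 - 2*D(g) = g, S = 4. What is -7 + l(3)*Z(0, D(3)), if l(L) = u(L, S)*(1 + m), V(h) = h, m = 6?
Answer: -7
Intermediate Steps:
D(g) = 4 - g/2
u(A, z) = (A + z)²
Z(H, s) = 0 (Z(H, s) = 2*(s - s) = 2*0 = 0)
l(L) = 7*(4 + L)² (l(L) = (L + 4)²*(1 + 6) = (4 + L)²*7 = 7*(4 + L)²)
-7 + l(3)*Z(0, D(3)) = -7 + (7*(4 + 3)²)*0 = -7 + (7*7²)*0 = -7 + (7*49)*0 = -7 + 343*0 = -7 + 0 = -7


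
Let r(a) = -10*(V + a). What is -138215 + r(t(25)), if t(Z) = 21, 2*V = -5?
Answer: -138400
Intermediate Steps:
V = -5/2 (V = (½)*(-5) = -5/2 ≈ -2.5000)
r(a) = 25 - 10*a (r(a) = -10*(-5/2 + a) = 25 - 10*a)
-138215 + r(t(25)) = -138215 + (25 - 10*21) = -138215 + (25 - 210) = -138215 - 185 = -138400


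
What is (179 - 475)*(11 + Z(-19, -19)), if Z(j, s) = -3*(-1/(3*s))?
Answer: -61568/19 ≈ -3240.4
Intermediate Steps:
Z(j, s) = 1/s (Z(j, s) = -3*(-1/(3*s)) = -(-1)/s = 1/s)
(179 - 475)*(11 + Z(-19, -19)) = (179 - 475)*(11 + 1/(-19)) = -296*(11 - 1/19) = -296*208/19 = -61568/19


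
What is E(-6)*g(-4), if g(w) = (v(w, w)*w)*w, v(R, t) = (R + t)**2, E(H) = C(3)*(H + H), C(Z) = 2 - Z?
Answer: 12288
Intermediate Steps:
E(H) = -2*H (E(H) = (2 - 1*3)*(H + H) = (2 - 3)*(2*H) = -2*H)
g(w) = 4*w**4 (g(w) = ((w + w)**2*w)*w = ((2*w)**2*w)*w = ((4*w**2)*w)*w = (4*w**3)*w = 4*w**4)
E(-6)*g(-4) = (-2*(-6))*(4*(-4)**4) = 12*(4*256) = 12*1024 = 12288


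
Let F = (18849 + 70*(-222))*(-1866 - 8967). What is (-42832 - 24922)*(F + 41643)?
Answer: 2425915302516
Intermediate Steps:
F = -35846397 (F = (18849 - 15540)*(-10833) = 3309*(-10833) = -35846397)
(-42832 - 24922)*(F + 41643) = (-42832 - 24922)*(-35846397 + 41643) = -67754*(-35804754) = 2425915302516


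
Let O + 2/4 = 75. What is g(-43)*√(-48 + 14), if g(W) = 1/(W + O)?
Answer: 2*I*√34/63 ≈ 0.18511*I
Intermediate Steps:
O = 149/2 (O = -½ + 75 = 149/2 ≈ 74.500)
g(W) = 1/(149/2 + W) (g(W) = 1/(W + 149/2) = 1/(149/2 + W))
g(-43)*√(-48 + 14) = (2/(149 + 2*(-43)))*√(-48 + 14) = (2/(149 - 86))*√(-34) = (2/63)*(I*√34) = (2*(1/63))*(I*√34) = 2*(I*√34)/63 = 2*I*√34/63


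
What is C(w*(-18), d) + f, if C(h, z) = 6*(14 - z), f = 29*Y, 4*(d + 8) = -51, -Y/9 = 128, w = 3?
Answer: -66399/2 ≈ -33200.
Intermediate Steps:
Y = -1152 (Y = -9*128 = -1152)
d = -83/4 (d = -8 + (¼)*(-51) = -8 - 51/4 = -83/4 ≈ -20.750)
f = -33408 (f = 29*(-1152) = -33408)
C(h, z) = 84 - 6*z
C(w*(-18), d) + f = (84 - 6*(-83/4)) - 33408 = (84 + 249/2) - 33408 = 417/2 - 33408 = -66399/2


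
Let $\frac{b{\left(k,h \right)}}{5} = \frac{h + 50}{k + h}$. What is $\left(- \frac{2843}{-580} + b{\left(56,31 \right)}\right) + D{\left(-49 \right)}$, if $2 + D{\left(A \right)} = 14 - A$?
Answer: $\frac{40923}{580} \approx 70.557$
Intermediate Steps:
$b{\left(k,h \right)} = \frac{5 \left(50 + h\right)}{h + k}$ ($b{\left(k,h \right)} = 5 \frac{h + 50}{k + h} = 5 \frac{50 + h}{h + k} = \frac{5 \left(50 + h\right)}{h + k}$)
$D{\left(A \right)} = 12 - A$ ($D{\left(A \right)} = -2 - \left(-14 + A\right) = 12 - A$)
$\left(- \frac{2843}{-580} + b{\left(56,31 \right)}\right) + D{\left(-49 \right)} = \left(- \frac{2843}{-580} + \frac{5 \left(50 + 31\right)}{31 + 56}\right) + \left(12 - -49\right) = \left(\left(-2843\right) \left(- \frac{1}{580}\right) + 5 \cdot \frac{1}{87} \cdot 81\right) + \left(12 + 49\right) = \left(\frac{2843}{580} + 5 \cdot \frac{1}{87} \cdot 81\right) + 61 = \left(\frac{2843}{580} + \frac{135}{29}\right) + 61 = \frac{5543}{580} + 61 = \frac{40923}{580}$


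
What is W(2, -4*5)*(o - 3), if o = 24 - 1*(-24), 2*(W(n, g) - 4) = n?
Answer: 225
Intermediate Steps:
W(n, g) = 4 + n/2
o = 48 (o = 24 + 24 = 48)
W(2, -4*5)*(o - 3) = (4 + (½)*2)*(48 - 3) = (4 + 1)*45 = 5*45 = 225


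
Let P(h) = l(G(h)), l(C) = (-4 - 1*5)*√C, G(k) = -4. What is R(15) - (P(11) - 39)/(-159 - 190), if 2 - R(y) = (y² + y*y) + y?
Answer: -161626/349 - 18*I/349 ≈ -463.11 - 0.051576*I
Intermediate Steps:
l(C) = -9*√C (l(C) = (-4 - 5)*√C = -9*√C)
P(h) = -18*I
R(y) = 2 - y - 2*y² (R(y) = 2 - ((y² + y*y) + y) = 2 - ((y² + y²) + y) = 2 - (2*y² + y) = 2 - (y + 2*y²) = 2 + (-y - 2*y²) = 2 - y - 2*y²)
R(15) - (P(11) - 39)/(-159 - 190) = (2 - 1*15 - 2*15²) - (-18*I - 39)/(-159 - 190) = (2 - 15 - 2*225) - (-39 - 18*I)/(-349) = (2 - 15 - 450) - (-39 - 18*I)*(-1)/349 = -463 - (39/349 + 18*I/349) = -463 + (-39/349 - 18*I/349) = -161626/349 - 18*I/349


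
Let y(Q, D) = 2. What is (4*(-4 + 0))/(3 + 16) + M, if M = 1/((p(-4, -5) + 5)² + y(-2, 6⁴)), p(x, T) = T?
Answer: -13/38 ≈ -0.34211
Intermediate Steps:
M = ½ (M = 1/((-5 + 5)² + 2) = 1/(0² + 2) = 1/(0 + 2) = 1/2 = ½ ≈ 0.50000)
(4*(-4 + 0))/(3 + 16) + M = (4*(-4 + 0))/(3 + 16) + ½ = (4*(-4))/19 + ½ = (1/19)*(-16) + ½ = -16/19 + ½ = -13/38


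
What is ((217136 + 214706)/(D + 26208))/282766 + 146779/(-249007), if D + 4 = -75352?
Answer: -92725071138753/157297533650708 ≈ -0.58949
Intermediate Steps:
D = -75356 (D = -4 - 75352 = -75356)
((217136 + 214706)/(D + 26208))/282766 + 146779/(-249007) = ((217136 + 214706)/(-75356 + 26208))/282766 + 146779/(-249007) = (431842/(-49148))*(1/282766) + 146779*(-1/249007) = (431842*(-1/49148))*(1/282766) - 146779/249007 = -215921/24574*1/282766 - 146779/249007 = -215921/6948691684 - 146779/249007 = -92725071138753/157297533650708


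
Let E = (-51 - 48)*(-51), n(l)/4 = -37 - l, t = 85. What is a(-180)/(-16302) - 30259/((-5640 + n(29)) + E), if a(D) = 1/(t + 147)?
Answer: 2007745153/56730960 ≈ 35.391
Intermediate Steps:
n(l) = -148 - 4*l (n(l) = 4*(-37 - l) = -148 - 4*l)
E = 5049 (E = -99*(-51) = 5049)
a(D) = 1/232 (a(D) = 1/(85 + 147) = 1/232)
a(-180)/(-16302) - 30259/((-5640 + n(29)) + E) = (1/232)/(-16302) - 30259/((-5640 + (-148 - 4*29)) + 5049) = (1/232)*(-1/16302) - 30259/((-5640 + (-148 - 116)) + 5049) = -1/3782064 - 30259/((-5640 - 264) + 5049) = -1/3782064 - 30259/(-5904 + 5049) = -1/3782064 - 30259/(-855) = -1/3782064 - 30259*(-1/855) = -1/3782064 + 30259/855 = 2007745153/56730960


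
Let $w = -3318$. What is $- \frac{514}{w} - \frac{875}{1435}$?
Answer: $- \frac{30938}{68019} \approx -0.45484$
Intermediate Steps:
$- \frac{514}{w} - \frac{875}{1435} = - \frac{514}{-3318} - \frac{875}{1435} = \left(-514\right) \left(- \frac{1}{3318}\right) - \frac{25}{41} = \frac{257}{1659} - \frac{25}{41} = - \frac{30938}{68019}$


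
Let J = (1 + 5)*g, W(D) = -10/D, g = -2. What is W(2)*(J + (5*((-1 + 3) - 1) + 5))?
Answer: 10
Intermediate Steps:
J = -12 (J = (1 + 5)*(-2) = 6*(-2) = -12)
W(2)*(J + (5*((-1 + 3) - 1) + 5)) = (-10/2)*(-12 + (5*((-1 + 3) - 1) + 5)) = (-10*½)*(-12 + (5*(2 - 1) + 5)) = -5*(-12 + (5*1 + 5)) = -5*(-12 + (5 + 5)) = -5*(-12 + 10) = -5*(-2) = 10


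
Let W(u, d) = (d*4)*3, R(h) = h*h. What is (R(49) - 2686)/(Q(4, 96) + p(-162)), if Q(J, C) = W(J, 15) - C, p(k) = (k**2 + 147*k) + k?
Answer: -95/784 ≈ -0.12117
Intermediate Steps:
R(h) = h**2
W(u, d) = 12*d (W(u, d) = (4*d)*3 = 12*d)
p(k) = k**2 + 148*k
Q(J, C) = 180 - C (Q(J, C) = 12*15 - C = 180 - C)
(R(49) - 2686)/(Q(4, 96) + p(-162)) = (49**2 - 2686)/((180 - 1*96) - 162*(148 - 162)) = (2401 - 2686)/((180 - 96) - 162*(-14)) = -285/(84 + 2268) = -285/2352 = -285*1/2352 = -95/784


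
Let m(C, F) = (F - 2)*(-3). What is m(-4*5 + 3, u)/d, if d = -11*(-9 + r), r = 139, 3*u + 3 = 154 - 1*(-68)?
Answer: 213/1430 ≈ 0.14895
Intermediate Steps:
u = 73 (u = -1 + (154 - 1*(-68))/3 = -1 + (154 + 68)/3 = -1 + (⅓)*222 = -1 + 74 = 73)
m(C, F) = 6 - 3*F (m(C, F) = (-2 + F)*(-3) = 6 - 3*F)
d = -1430 (d = -11*(-9 + 139) = -11*130 = -1430)
m(-4*5 + 3, u)/d = (6 - 3*73)/(-1430) = (6 - 219)*(-1/1430) = -213*(-1/1430) = 213/1430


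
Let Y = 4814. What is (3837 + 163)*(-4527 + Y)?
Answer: 1148000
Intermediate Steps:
(3837 + 163)*(-4527 + Y) = (3837 + 163)*(-4527 + 4814) = 4000*287 = 1148000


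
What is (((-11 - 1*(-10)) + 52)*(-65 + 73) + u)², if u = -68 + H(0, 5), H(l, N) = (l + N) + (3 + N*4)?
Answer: 135424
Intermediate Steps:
H(l, N) = 3 + l + 5*N (H(l, N) = (N + l) + (3 + 4*N) = 3 + l + 5*N)
u = -40 (u = -68 + (3 + 0 + 5*5) = -68 + (3 + 0 + 25) = -68 + 28 = -40)
(((-11 - 1*(-10)) + 52)*(-65 + 73) + u)² = (((-11 - 1*(-10)) + 52)*(-65 + 73) - 40)² = (((-11 + 10) + 52)*8 - 40)² = ((-1 + 52)*8 - 40)² = (51*8 - 40)² = (408 - 40)² = 368² = 135424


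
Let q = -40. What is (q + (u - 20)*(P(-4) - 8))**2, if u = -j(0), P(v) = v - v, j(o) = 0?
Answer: 14400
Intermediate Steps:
P(v) = 0
u = 0 (u = -1*0 = 0)
(q + (u - 20)*(P(-4) - 8))**2 = (-40 + (0 - 20)*(0 - 8))**2 = (-40 - 20*(-8))**2 = (-40 + 160)**2 = 120**2 = 14400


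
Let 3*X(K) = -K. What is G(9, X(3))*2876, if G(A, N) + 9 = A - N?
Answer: 2876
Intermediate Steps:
X(K) = -K/3 (X(K) = (-K)/3 = -K/3)
G(A, N) = -9 + A - N (G(A, N) = -9 + (A - N) = -9 + A - N)
G(9, X(3))*2876 = (-9 + 9 - (-1)*3/3)*2876 = (-9 + 9 - 1*(-1))*2876 = (-9 + 9 + 1)*2876 = 1*2876 = 2876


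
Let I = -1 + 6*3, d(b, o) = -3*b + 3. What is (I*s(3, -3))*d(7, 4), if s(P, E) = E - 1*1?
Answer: 1224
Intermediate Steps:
d(b, o) = 3 - 3*b
s(P, E) = -1 + E (s(P, E) = E - 1 = -1 + E)
I = 17 (I = -1 + 18 = 17)
(I*s(3, -3))*d(7, 4) = (17*(-1 - 3))*(3 - 3*7) = (17*(-4))*(3 - 21) = -68*(-18) = 1224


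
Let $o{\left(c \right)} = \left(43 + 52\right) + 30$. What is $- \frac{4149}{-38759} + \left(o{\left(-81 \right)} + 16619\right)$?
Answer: $\frac{648984845}{38759} \approx 16744.0$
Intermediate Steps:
$o{\left(c \right)} = 125$ ($o{\left(c \right)} = 95 + 30 = 125$)
$- \frac{4149}{-38759} + \left(o{\left(-81 \right)} + 16619\right) = - \frac{4149}{-38759} + \left(125 + 16619\right) = \left(-4149\right) \left(- \frac{1}{38759}\right) + 16744 = \frac{4149}{38759} + 16744 = \frac{648984845}{38759}$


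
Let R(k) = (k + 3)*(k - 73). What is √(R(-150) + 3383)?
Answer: 2*√9041 ≈ 190.17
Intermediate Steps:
R(k) = (-73 + k)*(3 + k) (R(k) = (3 + k)*(-73 + k) = (-73 + k)*(3 + k))
√(R(-150) + 3383) = √((-219 + (-150)² - 70*(-150)) + 3383) = √((-219 + 22500 + 10500) + 3383) = √(32781 + 3383) = √36164 = 2*√9041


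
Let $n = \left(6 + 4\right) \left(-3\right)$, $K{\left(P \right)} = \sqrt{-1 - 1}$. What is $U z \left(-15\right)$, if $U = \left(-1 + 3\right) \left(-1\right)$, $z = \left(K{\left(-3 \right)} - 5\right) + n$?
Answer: $-1050 + 30 i \sqrt{2} \approx -1050.0 + 42.426 i$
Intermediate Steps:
$K{\left(P \right)} = i \sqrt{2}$ ($K{\left(P \right)} = \sqrt{-2} = i \sqrt{2}$)
$n = -30$ ($n = 10 \left(-3\right) = -30$)
$z = -35 + i \sqrt{2}$ ($z = \left(i \sqrt{2} - 5\right) - 30 = \left(-5 + i \sqrt{2}\right) - 30 = -35 + i \sqrt{2} \approx -35.0 + 1.4142 i$)
$U = -2$ ($U = 2 \left(-1\right) = -2$)
$U z \left(-15\right) = - 2 \left(-35 + i \sqrt{2}\right) \left(-15\right) = \left(70 - 2 i \sqrt{2}\right) \left(-15\right) = -1050 + 30 i \sqrt{2}$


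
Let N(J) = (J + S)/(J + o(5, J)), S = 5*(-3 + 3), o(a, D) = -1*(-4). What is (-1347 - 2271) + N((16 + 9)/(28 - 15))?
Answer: -278561/77 ≈ -3617.7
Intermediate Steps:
o(a, D) = 4
S = 0 (S = 5*0 = 0)
N(J) = J/(4 + J) (N(J) = (J + 0)/(J + 4) = J/(4 + J))
(-1347 - 2271) + N((16 + 9)/(28 - 15)) = (-1347 - 2271) + ((16 + 9)/(28 - 15))/(4 + (16 + 9)/(28 - 15)) = -3618 + (25/13)/(4 + 25/13) = -3618 + (25*(1/13))/(4 + 25*(1/13)) = -3618 + 25/(13*(4 + 25/13)) = -3618 + 25/(13*(77/13)) = -3618 + (25/13)*(13/77) = -3618 + 25/77 = -278561/77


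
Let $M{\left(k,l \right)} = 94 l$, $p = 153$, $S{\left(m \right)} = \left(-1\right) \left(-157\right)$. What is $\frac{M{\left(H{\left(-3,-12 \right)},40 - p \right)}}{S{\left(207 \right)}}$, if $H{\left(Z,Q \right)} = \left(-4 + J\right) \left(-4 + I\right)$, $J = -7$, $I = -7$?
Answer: $- \frac{10622}{157} \approx -67.656$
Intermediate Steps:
$H{\left(Z,Q \right)} = 121$ ($H{\left(Z,Q \right)} = \left(-4 - 7\right) \left(-4 - 7\right) = \left(-11\right) \left(-11\right) = 121$)
$S{\left(m \right)} = 157$
$\frac{M{\left(H{\left(-3,-12 \right)},40 - p \right)}}{S{\left(207 \right)}} = \frac{94 \left(40 - 153\right)}{157} = 94 \left(40 - 153\right) \frac{1}{157} = 94 \left(-113\right) \frac{1}{157} = \left(-10622\right) \frac{1}{157} = - \frac{10622}{157}$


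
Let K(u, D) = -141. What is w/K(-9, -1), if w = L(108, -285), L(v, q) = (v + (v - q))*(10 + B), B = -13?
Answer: 501/47 ≈ 10.660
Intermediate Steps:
L(v, q) = -6*v + 3*q (L(v, q) = (v + (v - q))*(10 - 13) = (-q + 2*v)*(-3) = -6*v + 3*q)
w = -1503 (w = -6*108 + 3*(-285) = -648 - 855 = -1503)
w/K(-9, -1) = -1503/(-141) = -1503*(-1/141) = 501/47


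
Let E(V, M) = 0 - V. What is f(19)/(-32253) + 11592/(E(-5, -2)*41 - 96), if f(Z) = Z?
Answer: 373874705/3515577 ≈ 106.35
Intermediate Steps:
E(V, M) = -V
f(19)/(-32253) + 11592/(E(-5, -2)*41 - 96) = 19/(-32253) + 11592/(-1*(-5)*41 - 96) = 19*(-1/32253) + 11592/(5*41 - 96) = -19/32253 + 11592/(205 - 96) = -19/32253 + 11592/109 = 373874705/3515577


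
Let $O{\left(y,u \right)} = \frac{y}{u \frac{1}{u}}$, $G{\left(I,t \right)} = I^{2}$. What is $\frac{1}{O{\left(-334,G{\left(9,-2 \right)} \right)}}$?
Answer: $- \frac{1}{334} \approx -0.002994$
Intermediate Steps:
$O{\left(y,u \right)} = y$ ($O{\left(y,u \right)} = \frac{y}{1} = y 1 = y$)
$\frac{1}{O{\left(-334,G{\left(9,-2 \right)} \right)}} = \frac{1}{-334} = - \frac{1}{334}$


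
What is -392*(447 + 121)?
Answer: -222656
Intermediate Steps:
-392*(447 + 121) = -392*568 = -222656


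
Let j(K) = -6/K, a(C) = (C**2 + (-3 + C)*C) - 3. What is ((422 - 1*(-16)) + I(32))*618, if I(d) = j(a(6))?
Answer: 4600392/17 ≈ 2.7061e+5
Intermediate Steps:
a(C) = -3 + C**2 + C*(-3 + C) (a(C) = (C**2 + C*(-3 + C)) - 3 = -3 + C**2 + C*(-3 + C))
I(d) = -2/17 (I(d) = -6/(-3 - 3*6 + 2*6**2) = -6/(-3 - 18 + 2*36) = -6/(-3 - 18 + 72) = -6/51 = -6*1/51 = -2/17)
((422 - 1*(-16)) + I(32))*618 = ((422 - 1*(-16)) - 2/17)*618 = ((422 + 16) - 2/17)*618 = (438 - 2/17)*618 = (7444/17)*618 = 4600392/17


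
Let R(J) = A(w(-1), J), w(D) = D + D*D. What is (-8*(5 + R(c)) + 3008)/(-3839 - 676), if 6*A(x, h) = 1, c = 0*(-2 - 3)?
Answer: -1780/2709 ≈ -0.65707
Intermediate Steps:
c = 0 (c = 0*(-5) = 0)
w(D) = D + D²
A(x, h) = ⅙ (A(x, h) = (⅙)*1 = ⅙)
R(J) = ⅙
(-8*(5 + R(c)) + 3008)/(-3839 - 676) = (-8*(5 + ⅙) + 3008)/(-3839 - 676) = (-8*31/6 + 3008)/(-4515) = (-124/3 + 3008)*(-1/4515) = (8900/3)*(-1/4515) = -1780/2709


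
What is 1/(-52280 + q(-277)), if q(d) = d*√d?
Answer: I/(-52280*I + 277*√277) ≈ -1.898e-5 + 1.6737e-6*I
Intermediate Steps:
q(d) = d^(3/2)
1/(-52280 + q(-277)) = 1/(-52280 + (-277)^(3/2)) = 1/(-52280 - 277*I*√277)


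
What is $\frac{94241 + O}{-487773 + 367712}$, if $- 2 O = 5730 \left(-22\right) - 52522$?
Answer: $- \frac{183532}{120061} \approx -1.5287$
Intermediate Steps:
$O = 89291$ ($O = - \frac{5730 \left(-22\right) - 52522}{2} = - \frac{-126060 - 52522}{2} = \left(- \frac{1}{2}\right) \left(-178582\right) = 89291$)
$\frac{94241 + O}{-487773 + 367712} = \frac{94241 + 89291}{-487773 + 367712} = \frac{183532}{-120061} = 183532 \left(- \frac{1}{120061}\right) = - \frac{183532}{120061}$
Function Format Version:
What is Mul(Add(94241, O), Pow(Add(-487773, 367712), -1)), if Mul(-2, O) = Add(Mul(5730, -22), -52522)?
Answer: Rational(-183532, 120061) ≈ -1.5287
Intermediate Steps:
O = 89291 (O = Mul(Rational(-1, 2), Add(Mul(5730, -22), -52522)) = Mul(Rational(-1, 2), Add(-126060, -52522)) = Mul(Rational(-1, 2), -178582) = 89291)
Mul(Add(94241, O), Pow(Add(-487773, 367712), -1)) = Mul(Add(94241, 89291), Pow(Add(-487773, 367712), -1)) = Mul(183532, Pow(-120061, -1)) = Mul(183532, Rational(-1, 120061)) = Rational(-183532, 120061)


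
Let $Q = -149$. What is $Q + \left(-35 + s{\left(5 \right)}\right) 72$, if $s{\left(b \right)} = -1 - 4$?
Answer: $-3029$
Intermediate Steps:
$s{\left(b \right)} = -5$
$Q + \left(-35 + s{\left(5 \right)}\right) 72 = -149 + \left(-35 - 5\right) 72 = -149 - 2880 = -3029$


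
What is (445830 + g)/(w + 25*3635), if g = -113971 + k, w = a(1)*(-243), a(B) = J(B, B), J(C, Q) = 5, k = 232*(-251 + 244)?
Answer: 66047/17932 ≈ 3.6832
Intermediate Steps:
k = -1624 (k = 232*(-7) = -1624)
a(B) = 5
w = -1215 (w = 5*(-243) = -1215)
g = -115595 (g = -113971 - 1624 = -115595)
(445830 + g)/(w + 25*3635) = (445830 - 115595)/(-1215 + 25*3635) = 330235/(-1215 + 90875) = 330235/89660 = 330235*(1/89660) = 66047/17932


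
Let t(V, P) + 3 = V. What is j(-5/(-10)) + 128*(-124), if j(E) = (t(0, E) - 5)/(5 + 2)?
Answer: -111112/7 ≈ -15873.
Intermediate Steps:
t(V, P) = -3 + V
j(E) = -8/7 (j(E) = ((-3 + 0) - 5)/(5 + 2) = (-3 - 5)/7 = -8*1/7 = -8/7)
j(-5/(-10)) + 128*(-124) = -8/7 + 128*(-124) = -8/7 - 15872 = -111112/7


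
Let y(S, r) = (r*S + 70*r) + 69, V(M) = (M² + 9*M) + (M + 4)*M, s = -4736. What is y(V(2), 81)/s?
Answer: -8493/4736 ≈ -1.7933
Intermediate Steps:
V(M) = M² + 9*M + M*(4 + M) (V(M) = (M² + 9*M) + (4 + M)*M = (M² + 9*M) + M*(4 + M) = M² + 9*M + M*(4 + M))
y(S, r) = 69 + 70*r + S*r (y(S, r) = (S*r + 70*r) + 69 = (70*r + S*r) + 69 = 69 + 70*r + S*r)
y(V(2), 81)/s = (69 + 70*81 + (2*(13 + 2*2))*81)/(-4736) = (69 + 5670 + (2*(13 + 4))*81)*(-1/4736) = (69 + 5670 + (2*17)*81)*(-1/4736) = (69 + 5670 + 34*81)*(-1/4736) = (69 + 5670 + 2754)*(-1/4736) = 8493*(-1/4736) = -8493/4736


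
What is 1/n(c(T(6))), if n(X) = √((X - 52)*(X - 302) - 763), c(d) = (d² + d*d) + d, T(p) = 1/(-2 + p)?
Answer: 8*√947737/947737 ≈ 0.0082176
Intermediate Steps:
c(d) = d + 2*d² (c(d) = (d² + d²) + d = 2*d² + d = d + 2*d²)
n(X) = √(-763 + (-302 + X)*(-52 + X)) (n(X) = √((-52 + X)*(-302 + X) - 763) = √((-302 + X)*(-52 + X) - 763) = √(-763 + (-302 + X)*(-52 + X)))
1/n(c(T(6))) = 1/(√(14941 + ((1 + 2/(-2 + 6))/(-2 + 6))² - 354*(1 + 2/(-2 + 6))/(-2 + 6))) = 1/(√(14941 + ((1 + 2/4)/4)² - 354*(1 + 2/4)/4)) = 1/(√(14941 + ((1 + 2*(¼))/4)² - 177*(1 + 2*(¼))/2)) = 1/(√(14941 + ((1 + ½)/4)² - 177*(1 + ½)/2)) = 1/(√(14941 + ((¼)*(3/2))² - 177*3/(2*2))) = 1/(√(14941 + (3/8)² - 354*3/8)) = 1/(√(14941 + 9/64 - 531/4)) = 1/(√(947737/64)) = 1/(√947737/8) = 8*√947737/947737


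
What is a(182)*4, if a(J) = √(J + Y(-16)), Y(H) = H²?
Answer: 4*√438 ≈ 83.714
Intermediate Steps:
a(J) = √(256 + J) (a(J) = √(J + (-16)²) = √(J + 256) = √(256 + J))
a(182)*4 = √(256 + 182)*4 = √438*4 = 4*√438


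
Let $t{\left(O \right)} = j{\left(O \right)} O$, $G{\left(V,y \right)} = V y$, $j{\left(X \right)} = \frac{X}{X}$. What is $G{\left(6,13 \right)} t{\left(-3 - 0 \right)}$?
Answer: $-234$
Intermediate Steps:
$j{\left(X \right)} = 1$
$t{\left(O \right)} = O$ ($t{\left(O \right)} = 1 O = O$)
$G{\left(6,13 \right)} t{\left(-3 - 0 \right)} = 6 \cdot 13 \left(-3 - 0\right) = 78 \left(-3 + 0\right) = 78 \left(-3\right) = -234$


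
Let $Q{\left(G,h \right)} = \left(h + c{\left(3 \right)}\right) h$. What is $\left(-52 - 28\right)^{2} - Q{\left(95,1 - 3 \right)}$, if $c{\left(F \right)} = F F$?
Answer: $6414$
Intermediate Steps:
$c{\left(F \right)} = F^{2}$
$Q{\left(G,h \right)} = h \left(9 + h\right)$ ($Q{\left(G,h \right)} = \left(h + 3^{2}\right) h = \left(h + 9\right) h = \left(9 + h\right) h = h \left(9 + h\right)$)
$\left(-52 - 28\right)^{2} - Q{\left(95,1 - 3 \right)} = \left(-52 - 28\right)^{2} - \left(1 - 3\right) \left(9 + \left(1 - 3\right)\right) = \left(-80\right)^{2} - \left(1 - 3\right) \left(9 + \left(1 - 3\right)\right) = 6400 - - 2 \left(9 - 2\right) = 6400 - \left(-2\right) 7 = 6400 - -14 = 6400 + 14 = 6414$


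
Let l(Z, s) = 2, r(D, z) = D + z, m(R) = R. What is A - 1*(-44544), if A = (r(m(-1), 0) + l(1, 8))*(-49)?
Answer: 44495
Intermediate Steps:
A = -49 (A = ((-1 + 0) + 2)*(-49) = (-1 + 2)*(-49) = 1*(-49) = -49)
A - 1*(-44544) = -49 - 1*(-44544) = -49 + 44544 = 44495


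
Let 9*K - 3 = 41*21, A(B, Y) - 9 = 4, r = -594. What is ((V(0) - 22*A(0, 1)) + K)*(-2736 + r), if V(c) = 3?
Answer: 622710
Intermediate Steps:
A(B, Y) = 13 (A(B, Y) = 9 + 4 = 13)
K = 96 (K = ⅓ + (41*21)/9 = ⅓ + (⅑)*861 = ⅓ + 287/3 = 96)
((V(0) - 22*A(0, 1)) + K)*(-2736 + r) = ((3 - 22*13) + 96)*(-2736 - 594) = ((3 - 286) + 96)*(-3330) = (-283 + 96)*(-3330) = -187*(-3330) = 622710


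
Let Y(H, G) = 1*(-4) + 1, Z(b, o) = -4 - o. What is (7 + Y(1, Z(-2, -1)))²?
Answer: 16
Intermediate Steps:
Y(H, G) = -3 (Y(H, G) = -4 + 1 = -3)
(7 + Y(1, Z(-2, -1)))² = (7 - 3)² = 4² = 16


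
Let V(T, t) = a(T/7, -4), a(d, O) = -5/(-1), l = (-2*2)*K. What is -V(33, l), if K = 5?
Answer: -5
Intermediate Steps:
l = -20 (l = -2*2*5 = -4*5 = -20)
a(d, O) = 5 (a(d, O) = -5*(-1) = 5)
V(T, t) = 5
-V(33, l) = -1*5 = -5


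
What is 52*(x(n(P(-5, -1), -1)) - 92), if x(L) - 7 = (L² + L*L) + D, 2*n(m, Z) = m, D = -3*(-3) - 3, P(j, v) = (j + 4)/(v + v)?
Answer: -8203/2 ≈ -4101.5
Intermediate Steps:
P(j, v) = (4 + j)/(2*v) (P(j, v) = (4 + j)/((2*v)) = (4 + j)*(1/(2*v)) = (4 + j)/(2*v))
D = 6 (D = 9 - 3 = 6)
n(m, Z) = m/2
x(L) = 13 + 2*L² (x(L) = 7 + ((L² + L*L) + 6) = 7 + ((L² + L²) + 6) = 7 + (2*L² + 6) = 7 + (6 + 2*L²) = 13 + 2*L²)
52*(x(n(P(-5, -1), -1)) - 92) = 52*((13 + 2*(((½)*(4 - 5)/(-1))/2)²) - 92) = 52*((13 + 2*(((½)*(-1)*(-1))/2)²) - 92) = 52*((13 + 2*((½)*(½))²) - 92) = 52*((13 + 2*(¼)²) - 92) = 52*((13 + 2*(1/16)) - 92) = 52*((13 + ⅛) - 92) = 52*(105/8 - 92) = 52*(-631/8) = -8203/2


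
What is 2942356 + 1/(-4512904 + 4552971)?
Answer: 117891377853/40067 ≈ 2.9424e+6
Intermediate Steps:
2942356 + 1/(-4512904 + 4552971) = 2942356 + 1/40067 = 117891377853/40067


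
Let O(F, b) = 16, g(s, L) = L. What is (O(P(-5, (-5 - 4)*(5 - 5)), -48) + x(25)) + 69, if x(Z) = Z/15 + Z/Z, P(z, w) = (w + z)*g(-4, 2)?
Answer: 263/3 ≈ 87.667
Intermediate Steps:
P(z, w) = 2*w + 2*z (P(z, w) = (w + z)*2 = 2*w + 2*z)
x(Z) = 1 + Z/15 (x(Z) = Z*(1/15) + 1 = Z/15 + 1 = 1 + Z/15)
(O(P(-5, (-5 - 4)*(5 - 5)), -48) + x(25)) + 69 = (16 + (1 + (1/15)*25)) + 69 = (16 + (1 + 5/3)) + 69 = (16 + 8/3) + 69 = 56/3 + 69 = 263/3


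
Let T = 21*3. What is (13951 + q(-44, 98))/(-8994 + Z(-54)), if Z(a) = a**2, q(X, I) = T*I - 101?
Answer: -10012/3039 ≈ -3.2945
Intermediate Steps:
T = 63
q(X, I) = -101 + 63*I (q(X, I) = 63*I - 101 = -101 + 63*I)
(13951 + q(-44, 98))/(-8994 + Z(-54)) = (13951 + (-101 + 63*98))/(-8994 + (-54)**2) = (13951 + (-101 + 6174))/(-8994 + 2916) = (13951 + 6073)/(-6078) = 20024*(-1/6078) = -10012/3039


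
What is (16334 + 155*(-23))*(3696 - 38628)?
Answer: -446046708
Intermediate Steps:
(16334 + 155*(-23))*(3696 - 38628) = (16334 - 3565)*(-34932) = 12769*(-34932) = -446046708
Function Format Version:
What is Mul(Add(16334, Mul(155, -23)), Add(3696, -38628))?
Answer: -446046708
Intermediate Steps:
Mul(Add(16334, Mul(155, -23)), Add(3696, -38628)) = Mul(Add(16334, -3565), -34932) = Mul(12769, -34932) = -446046708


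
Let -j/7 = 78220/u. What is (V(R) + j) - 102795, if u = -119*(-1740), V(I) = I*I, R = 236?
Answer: -69663332/1479 ≈ -47102.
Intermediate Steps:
V(I) = I²
u = 207060
j = -3911/1479 (j = -547540/207060 = -7*3911/10353 = -3911/1479 ≈ -2.6444)
(V(R) + j) - 102795 = (236² - 3911/1479) - 102795 = (55696 - 3911/1479) - 102795 = 82370473/1479 - 102795 = -69663332/1479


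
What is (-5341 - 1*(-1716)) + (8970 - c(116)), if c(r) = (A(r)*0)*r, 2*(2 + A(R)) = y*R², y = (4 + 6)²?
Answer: 5345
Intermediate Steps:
y = 100 (y = 10² = 100)
A(R) = -2 + 50*R² (A(R) = -2 + (100*R²)/2 = -2 + 50*R²)
c(r) = 0 (c(r) = ((-2 + 50*r²)*0)*r = 0*r = 0)
(-5341 - 1*(-1716)) + (8970 - c(116)) = (-5341 - 1*(-1716)) + (8970 - 1*0) = (-5341 + 1716) + (8970 + 0) = -3625 + 8970 = 5345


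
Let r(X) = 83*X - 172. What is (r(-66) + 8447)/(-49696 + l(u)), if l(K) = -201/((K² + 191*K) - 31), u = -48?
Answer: -19285315/342653719 ≈ -0.056282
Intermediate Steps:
r(X) = -172 + 83*X
l(K) = -201/(-31 + K² + 191*K)
(r(-66) + 8447)/(-49696 + l(u)) = ((-172 + 83*(-66)) + 8447)/(-49696 - 201/(-31 + (-48)² + 191*(-48))) = ((-172 - 5478) + 8447)/(-49696 - 201/(-31 + 2304 - 9168)) = (-5650 + 8447)/(-49696 - 201/(-6895)) = 2797/(-49696 - 201*(-1/6895)) = 2797/(-49696 + 201/6895) = 2797/(-342653719/6895) = 2797*(-6895/342653719) = -19285315/342653719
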